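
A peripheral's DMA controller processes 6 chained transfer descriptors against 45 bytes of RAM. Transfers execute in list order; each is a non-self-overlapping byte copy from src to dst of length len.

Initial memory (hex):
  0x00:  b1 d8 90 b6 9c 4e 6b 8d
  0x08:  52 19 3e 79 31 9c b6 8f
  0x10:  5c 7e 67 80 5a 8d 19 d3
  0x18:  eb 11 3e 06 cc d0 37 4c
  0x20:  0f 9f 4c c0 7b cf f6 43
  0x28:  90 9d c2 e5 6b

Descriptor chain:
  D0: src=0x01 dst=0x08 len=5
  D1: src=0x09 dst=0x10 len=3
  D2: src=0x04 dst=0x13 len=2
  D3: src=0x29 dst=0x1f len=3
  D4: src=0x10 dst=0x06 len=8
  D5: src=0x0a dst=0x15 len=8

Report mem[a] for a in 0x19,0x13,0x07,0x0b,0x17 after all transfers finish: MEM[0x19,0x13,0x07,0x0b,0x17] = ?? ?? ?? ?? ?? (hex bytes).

D0: mem[0x08..0x0c] <- [d8 90 b6 9c 4e]
D1: mem[0x10..0x12] <- [90 b6 9c]
D2: mem[0x13..0x14] <- [9c 4e]
D3: mem[0x1f..0x21] <- [9d c2 e5]
D4: mem[0x06..0x0d] <- [90 b6 9c 9c 4e 8d 19 d3]
D5: mem[0x15..0x1c] <- [4e 8d 19 d3 b6 8f 90 b6]
query mem[0x19]=0xb6, mem[0x13]=0x9c, mem[0x07]=0xb6, mem[0x0b]=0x8d, mem[0x17]=0x19

MEM[0x19,0x13,0x07,0x0b,0x17] = b6 9c b6 8d 19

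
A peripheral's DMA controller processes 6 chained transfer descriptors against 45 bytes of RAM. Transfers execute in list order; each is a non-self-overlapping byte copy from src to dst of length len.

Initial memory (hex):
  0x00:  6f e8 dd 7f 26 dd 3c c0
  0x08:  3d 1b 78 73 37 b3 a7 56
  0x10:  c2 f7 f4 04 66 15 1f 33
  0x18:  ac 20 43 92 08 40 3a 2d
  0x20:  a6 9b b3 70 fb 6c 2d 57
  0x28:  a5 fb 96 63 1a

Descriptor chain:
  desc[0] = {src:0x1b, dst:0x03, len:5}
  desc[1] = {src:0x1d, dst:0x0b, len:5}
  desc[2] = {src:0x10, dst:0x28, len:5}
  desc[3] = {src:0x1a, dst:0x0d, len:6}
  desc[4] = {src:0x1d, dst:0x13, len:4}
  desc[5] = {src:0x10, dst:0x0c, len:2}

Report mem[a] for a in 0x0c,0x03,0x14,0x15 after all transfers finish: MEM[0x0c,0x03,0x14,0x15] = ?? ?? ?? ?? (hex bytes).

MEM[0x0c,0x03,0x14,0x15] = 40 92 3a 2d

#0 dst[0x03+5] := {0x92,0x08,0x40,0x3a,0x2d}
#1 dst[0x0b+5] := {0x40,0x3a,0x2d,0xa6,0x9b}
#2 dst[0x28+5] := {0xc2,0xf7,0xf4,0x04,0x66}
#3 dst[0x0d+6] := {0x43,0x92,0x08,0x40,0x3a,0x2d}
#4 dst[0x13+4] := {0x40,0x3a,0x2d,0xa6}
#5 dst[0x0c+2] := {0x40,0x3a}
query mem[0x0c]=0x40, mem[0x03]=0x92, mem[0x14]=0x3a, mem[0x15]=0x2d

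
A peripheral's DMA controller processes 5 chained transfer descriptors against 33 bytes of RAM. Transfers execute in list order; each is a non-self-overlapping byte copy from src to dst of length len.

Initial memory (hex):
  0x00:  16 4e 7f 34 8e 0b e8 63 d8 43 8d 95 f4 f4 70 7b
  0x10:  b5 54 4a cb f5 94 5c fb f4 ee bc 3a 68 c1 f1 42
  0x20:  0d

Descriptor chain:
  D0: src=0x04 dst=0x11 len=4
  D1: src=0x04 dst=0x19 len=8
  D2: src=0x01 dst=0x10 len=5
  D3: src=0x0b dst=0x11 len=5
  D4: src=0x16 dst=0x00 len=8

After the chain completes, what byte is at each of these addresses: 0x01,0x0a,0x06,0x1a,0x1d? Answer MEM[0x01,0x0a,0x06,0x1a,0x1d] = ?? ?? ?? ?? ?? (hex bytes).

MEM[0x01,0x0a,0x06,0x1a,0x1d] = fb 8d 63 0b d8

#0 dst[0x11+4] := {0x8e,0x0b,0xe8,0x63}
#1 dst[0x19+8] := {0x8e,0x0b,0xe8,0x63,0xd8,0x43,0x8d,0x95}
#2 dst[0x10+5] := {0x4e,0x7f,0x34,0x8e,0x0b}
#3 dst[0x11+5] := {0x95,0xf4,0xf4,0x70,0x7b}
#4 dst[0x00+8] := {0x5c,0xfb,0xf4,0x8e,0x0b,0xe8,0x63,0xd8}
query mem[0x01]=0xfb, mem[0x0a]=0x8d, mem[0x06]=0x63, mem[0x1a]=0x0b, mem[0x1d]=0xd8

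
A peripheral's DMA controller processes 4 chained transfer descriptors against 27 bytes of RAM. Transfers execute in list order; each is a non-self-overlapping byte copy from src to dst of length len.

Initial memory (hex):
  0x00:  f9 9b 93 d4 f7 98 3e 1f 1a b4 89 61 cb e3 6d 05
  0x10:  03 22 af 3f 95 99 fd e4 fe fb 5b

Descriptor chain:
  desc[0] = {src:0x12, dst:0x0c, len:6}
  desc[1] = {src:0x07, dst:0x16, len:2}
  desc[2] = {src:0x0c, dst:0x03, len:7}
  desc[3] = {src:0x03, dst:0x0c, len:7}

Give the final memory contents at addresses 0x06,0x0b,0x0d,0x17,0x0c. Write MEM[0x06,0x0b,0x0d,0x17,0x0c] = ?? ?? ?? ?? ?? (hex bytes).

D0: mem[0x0c..0x11] <- [af 3f 95 99 fd e4]
D1: mem[0x16..0x17] <- [1f 1a]
D2: mem[0x03..0x09] <- [af 3f 95 99 fd e4 af]
D3: mem[0x0c..0x12] <- [af 3f 95 99 fd e4 af]
query mem[0x06]=0x99, mem[0x0b]=0x61, mem[0x0d]=0x3f, mem[0x17]=0x1a, mem[0x0c]=0xaf

MEM[0x06,0x0b,0x0d,0x17,0x0c] = 99 61 3f 1a af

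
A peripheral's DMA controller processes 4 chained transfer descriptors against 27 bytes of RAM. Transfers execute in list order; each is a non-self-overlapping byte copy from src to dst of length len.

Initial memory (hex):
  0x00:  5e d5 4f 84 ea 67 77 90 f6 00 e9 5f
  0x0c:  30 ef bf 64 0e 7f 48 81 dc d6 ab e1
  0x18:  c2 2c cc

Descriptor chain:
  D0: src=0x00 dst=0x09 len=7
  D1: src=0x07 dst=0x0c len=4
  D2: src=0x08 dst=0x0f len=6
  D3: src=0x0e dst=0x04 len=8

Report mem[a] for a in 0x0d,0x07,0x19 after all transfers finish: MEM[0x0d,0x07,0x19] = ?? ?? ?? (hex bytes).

MEM[0x0d,0x07,0x19] = f6 d5 2c

D0: mem[0x09..0x0f] <- [5e d5 4f 84 ea 67 77]
D1: mem[0x0c..0x0f] <- [90 f6 5e d5]
D2: mem[0x0f..0x14] <- [f6 5e d5 4f 90 f6]
D3: mem[0x04..0x0b] <- [5e f6 5e d5 4f 90 f6 d6]
query mem[0x0d]=0xf6, mem[0x07]=0xd5, mem[0x19]=0x2c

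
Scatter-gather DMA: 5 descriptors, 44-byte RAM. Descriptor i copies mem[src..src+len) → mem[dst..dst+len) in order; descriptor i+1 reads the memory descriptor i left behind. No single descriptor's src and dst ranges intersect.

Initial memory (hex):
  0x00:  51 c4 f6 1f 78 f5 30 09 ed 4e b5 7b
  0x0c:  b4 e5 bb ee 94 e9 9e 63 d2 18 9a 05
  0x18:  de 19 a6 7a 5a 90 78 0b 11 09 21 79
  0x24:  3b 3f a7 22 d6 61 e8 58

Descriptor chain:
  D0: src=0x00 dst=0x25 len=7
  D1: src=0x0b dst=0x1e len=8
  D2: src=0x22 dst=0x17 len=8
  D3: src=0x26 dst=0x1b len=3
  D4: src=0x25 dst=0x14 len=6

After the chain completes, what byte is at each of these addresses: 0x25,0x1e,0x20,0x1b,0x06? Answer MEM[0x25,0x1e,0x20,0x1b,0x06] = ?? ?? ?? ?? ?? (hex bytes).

MEM[0x25,0x1e,0x20,0x1b,0x06] = 9e 78 e5 c4 30

[0] 0x00->0x25 len=7 : 51 c4 f6 1f 78 f5 30
[1] 0x0b->0x1e len=8 : 7b b4 e5 bb ee 94 e9 9e
[2] 0x22->0x17 len=8 : ee 94 e9 9e c4 f6 1f 78
[3] 0x26->0x1b len=3 : c4 f6 1f
[4] 0x25->0x14 len=6 : 9e c4 f6 1f 78 f5
query mem[0x25]=0x9e, mem[0x1e]=0x78, mem[0x20]=0xe5, mem[0x1b]=0xc4, mem[0x06]=0x30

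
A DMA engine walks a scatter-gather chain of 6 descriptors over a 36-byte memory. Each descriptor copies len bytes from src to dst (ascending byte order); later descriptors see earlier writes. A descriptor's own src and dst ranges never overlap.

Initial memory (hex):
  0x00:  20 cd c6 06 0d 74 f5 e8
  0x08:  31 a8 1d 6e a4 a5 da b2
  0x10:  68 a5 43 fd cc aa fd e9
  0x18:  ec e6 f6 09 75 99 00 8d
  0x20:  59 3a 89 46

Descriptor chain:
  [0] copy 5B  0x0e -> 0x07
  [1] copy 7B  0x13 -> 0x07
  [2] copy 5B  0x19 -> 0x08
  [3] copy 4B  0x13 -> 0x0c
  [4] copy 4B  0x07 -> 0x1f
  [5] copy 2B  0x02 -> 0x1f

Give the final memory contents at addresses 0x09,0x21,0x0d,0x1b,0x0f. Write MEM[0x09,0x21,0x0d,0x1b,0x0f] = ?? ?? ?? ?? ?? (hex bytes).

[0] 0x0e->0x07 len=5 : da b2 68 a5 43
[1] 0x13->0x07 len=7 : fd cc aa fd e9 ec e6
[2] 0x19->0x08 len=5 : e6 f6 09 75 99
[3] 0x13->0x0c len=4 : fd cc aa fd
[4] 0x07->0x1f len=4 : fd e6 f6 09
[5] 0x02->0x1f len=2 : c6 06
query mem[0x09]=0xf6, mem[0x21]=0xf6, mem[0x0d]=0xcc, mem[0x1b]=0x09, mem[0x0f]=0xfd

MEM[0x09,0x21,0x0d,0x1b,0x0f] = f6 f6 cc 09 fd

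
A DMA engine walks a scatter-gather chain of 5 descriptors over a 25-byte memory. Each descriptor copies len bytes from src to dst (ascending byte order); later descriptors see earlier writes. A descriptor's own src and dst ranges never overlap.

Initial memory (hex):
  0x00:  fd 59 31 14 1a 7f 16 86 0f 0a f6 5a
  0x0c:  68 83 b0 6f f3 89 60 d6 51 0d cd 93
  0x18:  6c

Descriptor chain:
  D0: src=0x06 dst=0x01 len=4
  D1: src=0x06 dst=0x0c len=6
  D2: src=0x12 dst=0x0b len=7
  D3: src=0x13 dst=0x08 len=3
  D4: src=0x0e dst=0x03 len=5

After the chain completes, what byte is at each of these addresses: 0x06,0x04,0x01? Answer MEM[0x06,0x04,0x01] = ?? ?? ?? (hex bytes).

[0] 0x06->0x01 len=4 : 16 86 0f 0a
[1] 0x06->0x0c len=6 : 16 86 0f 0a f6 5a
[2] 0x12->0x0b len=7 : 60 d6 51 0d cd 93 6c
[3] 0x13->0x08 len=3 : d6 51 0d
[4] 0x0e->0x03 len=5 : 0d cd 93 6c 60
query mem[0x06]=0x6c, mem[0x04]=0xcd, mem[0x01]=0x16

MEM[0x06,0x04,0x01] = 6c cd 16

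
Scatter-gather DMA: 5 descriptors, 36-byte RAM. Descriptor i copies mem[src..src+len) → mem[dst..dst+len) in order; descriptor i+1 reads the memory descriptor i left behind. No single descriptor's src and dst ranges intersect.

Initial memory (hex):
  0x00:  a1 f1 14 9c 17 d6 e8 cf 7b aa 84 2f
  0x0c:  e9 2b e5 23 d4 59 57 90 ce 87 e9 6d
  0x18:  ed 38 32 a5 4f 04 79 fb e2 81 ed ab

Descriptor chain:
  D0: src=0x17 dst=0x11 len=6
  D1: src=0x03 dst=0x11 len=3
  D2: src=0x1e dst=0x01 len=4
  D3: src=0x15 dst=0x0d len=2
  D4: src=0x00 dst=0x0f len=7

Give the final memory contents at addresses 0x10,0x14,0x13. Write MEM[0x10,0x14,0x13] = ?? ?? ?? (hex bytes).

#0 dst[0x11+6] := {0x6d,0xed,0x38,0x32,0xa5,0x4f}
#1 dst[0x11+3] := {0x9c,0x17,0xd6}
#2 dst[0x01+4] := {0x79,0xfb,0xe2,0x81}
#3 dst[0x0d+2] := {0xa5,0x4f}
#4 dst[0x0f+7] := {0xa1,0x79,0xfb,0xe2,0x81,0xd6,0xe8}
query mem[0x10]=0x79, mem[0x14]=0xd6, mem[0x13]=0x81

MEM[0x10,0x14,0x13] = 79 d6 81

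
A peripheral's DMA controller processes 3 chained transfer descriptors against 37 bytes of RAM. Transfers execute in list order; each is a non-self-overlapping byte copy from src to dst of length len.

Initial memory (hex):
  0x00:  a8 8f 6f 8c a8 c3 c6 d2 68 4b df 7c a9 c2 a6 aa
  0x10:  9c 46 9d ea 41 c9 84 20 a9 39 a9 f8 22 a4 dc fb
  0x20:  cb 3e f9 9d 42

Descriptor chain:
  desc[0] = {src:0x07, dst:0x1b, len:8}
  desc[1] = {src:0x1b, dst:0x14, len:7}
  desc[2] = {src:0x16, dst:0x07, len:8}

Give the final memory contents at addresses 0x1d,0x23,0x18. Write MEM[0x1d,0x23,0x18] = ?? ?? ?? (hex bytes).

  after D0: wrote 8B at 0x1b = d2684bdf7ca9c2a6
  after D1: wrote 7B at 0x14 = d2684bdf7ca9c2
  after D2: wrote 8B at 0x07 = 4bdf7ca9c2d2684b
query mem[0x1d]=0x4b, mem[0x23]=0x9d, mem[0x18]=0x7c

MEM[0x1d,0x23,0x18] = 4b 9d 7c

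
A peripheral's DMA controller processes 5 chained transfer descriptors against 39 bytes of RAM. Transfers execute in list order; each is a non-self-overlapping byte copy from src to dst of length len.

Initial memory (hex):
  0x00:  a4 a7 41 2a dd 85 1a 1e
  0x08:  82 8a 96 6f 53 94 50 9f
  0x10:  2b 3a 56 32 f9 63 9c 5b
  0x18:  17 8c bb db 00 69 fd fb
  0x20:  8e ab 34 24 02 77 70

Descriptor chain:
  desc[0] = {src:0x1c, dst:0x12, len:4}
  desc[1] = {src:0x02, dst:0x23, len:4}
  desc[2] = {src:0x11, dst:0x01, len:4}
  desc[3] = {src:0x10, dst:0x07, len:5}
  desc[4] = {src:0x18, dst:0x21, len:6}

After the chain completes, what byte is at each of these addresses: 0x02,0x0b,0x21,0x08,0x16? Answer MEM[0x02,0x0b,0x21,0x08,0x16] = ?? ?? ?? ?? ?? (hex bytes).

#0 dst[0x12+4] := {0x00,0x69,0xfd,0xfb}
#1 dst[0x23+4] := {0x41,0x2a,0xdd,0x85}
#2 dst[0x01+4] := {0x3a,0x00,0x69,0xfd}
#3 dst[0x07+5] := {0x2b,0x3a,0x00,0x69,0xfd}
#4 dst[0x21+6] := {0x17,0x8c,0xbb,0xdb,0x00,0x69}
query mem[0x02]=0x00, mem[0x0b]=0xfd, mem[0x21]=0x17, mem[0x08]=0x3a, mem[0x16]=0x9c

MEM[0x02,0x0b,0x21,0x08,0x16] = 00 fd 17 3a 9c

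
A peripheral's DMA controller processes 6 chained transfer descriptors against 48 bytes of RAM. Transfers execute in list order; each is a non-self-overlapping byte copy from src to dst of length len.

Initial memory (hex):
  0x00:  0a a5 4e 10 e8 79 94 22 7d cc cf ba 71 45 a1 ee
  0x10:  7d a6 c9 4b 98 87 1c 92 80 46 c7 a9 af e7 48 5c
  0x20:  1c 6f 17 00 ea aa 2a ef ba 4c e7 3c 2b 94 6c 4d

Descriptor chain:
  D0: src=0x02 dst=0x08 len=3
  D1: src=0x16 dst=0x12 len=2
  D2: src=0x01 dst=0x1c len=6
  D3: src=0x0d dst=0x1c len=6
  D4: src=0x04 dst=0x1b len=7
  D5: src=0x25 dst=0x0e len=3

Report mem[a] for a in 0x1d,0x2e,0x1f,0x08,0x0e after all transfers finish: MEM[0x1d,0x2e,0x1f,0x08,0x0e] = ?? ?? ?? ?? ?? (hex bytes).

  after D0: wrote 3B at 0x08 = 4e10e8
  after D1: wrote 2B at 0x12 = 1c92
  after D2: wrote 6B at 0x1c = a54e10e87994
  after D3: wrote 6B at 0x1c = 45a1ee7da61c
  after D4: wrote 7B at 0x1b = e87994224e10e8
  after D5: wrote 3B at 0x0e = aa2aef
query mem[0x1d]=0x94, mem[0x2e]=0x6c, mem[0x1f]=0x4e, mem[0x08]=0x4e, mem[0x0e]=0xaa

MEM[0x1d,0x2e,0x1f,0x08,0x0e] = 94 6c 4e 4e aa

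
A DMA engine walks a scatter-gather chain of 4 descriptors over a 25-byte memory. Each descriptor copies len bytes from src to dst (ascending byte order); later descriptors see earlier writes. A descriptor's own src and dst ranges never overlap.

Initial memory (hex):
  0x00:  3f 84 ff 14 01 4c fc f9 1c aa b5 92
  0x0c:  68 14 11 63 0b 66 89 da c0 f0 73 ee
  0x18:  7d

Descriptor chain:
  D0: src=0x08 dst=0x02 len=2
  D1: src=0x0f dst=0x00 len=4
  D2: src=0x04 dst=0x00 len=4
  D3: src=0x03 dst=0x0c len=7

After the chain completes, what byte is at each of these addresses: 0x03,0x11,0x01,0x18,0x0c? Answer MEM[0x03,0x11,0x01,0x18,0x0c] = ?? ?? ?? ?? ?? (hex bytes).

  after D0: wrote 2B at 0x02 = 1caa
  after D1: wrote 4B at 0x00 = 630b6689
  after D2: wrote 4B at 0x00 = 014cfcf9
  after D3: wrote 7B at 0x0c = f9014cfcf91caa
query mem[0x03]=0xf9, mem[0x11]=0x1c, mem[0x01]=0x4c, mem[0x18]=0x7d, mem[0x0c]=0xf9

MEM[0x03,0x11,0x01,0x18,0x0c] = f9 1c 4c 7d f9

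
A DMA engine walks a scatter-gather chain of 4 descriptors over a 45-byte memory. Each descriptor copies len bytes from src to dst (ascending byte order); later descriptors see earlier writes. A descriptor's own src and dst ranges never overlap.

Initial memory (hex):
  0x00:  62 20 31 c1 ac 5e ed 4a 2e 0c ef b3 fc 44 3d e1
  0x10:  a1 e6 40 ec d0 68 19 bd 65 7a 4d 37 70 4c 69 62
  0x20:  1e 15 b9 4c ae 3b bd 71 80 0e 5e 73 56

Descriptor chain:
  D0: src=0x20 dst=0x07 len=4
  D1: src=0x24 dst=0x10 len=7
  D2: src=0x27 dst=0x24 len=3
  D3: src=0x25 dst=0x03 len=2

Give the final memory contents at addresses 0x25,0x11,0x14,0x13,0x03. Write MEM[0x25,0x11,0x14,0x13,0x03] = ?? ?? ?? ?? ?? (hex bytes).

MEM[0x25,0x11,0x14,0x13,0x03] = 80 3b 80 71 80

#0 dst[0x07+4] := {0x1e,0x15,0xb9,0x4c}
#1 dst[0x10+7] := {0xae,0x3b,0xbd,0x71,0x80,0x0e,0x5e}
#2 dst[0x24+3] := {0x71,0x80,0x0e}
#3 dst[0x03+2] := {0x80,0x0e}
query mem[0x25]=0x80, mem[0x11]=0x3b, mem[0x14]=0x80, mem[0x13]=0x71, mem[0x03]=0x80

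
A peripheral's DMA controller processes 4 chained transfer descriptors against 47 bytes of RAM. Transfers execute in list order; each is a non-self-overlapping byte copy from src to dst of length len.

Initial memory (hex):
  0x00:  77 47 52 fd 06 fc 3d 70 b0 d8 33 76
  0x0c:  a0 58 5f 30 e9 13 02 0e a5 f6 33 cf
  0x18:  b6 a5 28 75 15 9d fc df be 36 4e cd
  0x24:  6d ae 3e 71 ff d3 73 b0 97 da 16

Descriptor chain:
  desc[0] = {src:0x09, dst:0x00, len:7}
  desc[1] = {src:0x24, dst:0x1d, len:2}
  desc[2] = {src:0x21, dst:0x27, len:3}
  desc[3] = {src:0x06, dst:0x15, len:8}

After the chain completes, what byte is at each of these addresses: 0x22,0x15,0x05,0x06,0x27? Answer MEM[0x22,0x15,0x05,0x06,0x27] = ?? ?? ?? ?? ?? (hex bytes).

MEM[0x22,0x15,0x05,0x06,0x27] = 4e 30 5f 30 36

D0: mem[0x00..0x06] <- [d8 33 76 a0 58 5f 30]
D1: mem[0x1d..0x1e] <- [6d ae]
D2: mem[0x27..0x29] <- [36 4e cd]
D3: mem[0x15..0x1c] <- [30 70 b0 d8 33 76 a0 58]
query mem[0x22]=0x4e, mem[0x15]=0x30, mem[0x05]=0x5f, mem[0x06]=0x30, mem[0x27]=0x36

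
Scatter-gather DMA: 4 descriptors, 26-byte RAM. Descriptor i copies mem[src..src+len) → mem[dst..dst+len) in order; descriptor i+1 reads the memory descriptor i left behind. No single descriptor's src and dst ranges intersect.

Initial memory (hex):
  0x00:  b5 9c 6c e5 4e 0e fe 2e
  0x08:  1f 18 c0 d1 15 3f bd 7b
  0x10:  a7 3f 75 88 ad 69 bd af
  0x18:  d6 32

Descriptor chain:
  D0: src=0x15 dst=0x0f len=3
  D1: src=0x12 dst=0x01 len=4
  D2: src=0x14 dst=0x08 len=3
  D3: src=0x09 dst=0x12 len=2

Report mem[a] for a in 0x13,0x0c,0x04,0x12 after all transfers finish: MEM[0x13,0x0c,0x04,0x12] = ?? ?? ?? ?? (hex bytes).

MEM[0x13,0x0c,0x04,0x12] = bd 15 69 69

[0] 0x15->0x0f len=3 : 69 bd af
[1] 0x12->0x01 len=4 : 75 88 ad 69
[2] 0x14->0x08 len=3 : ad 69 bd
[3] 0x09->0x12 len=2 : 69 bd
query mem[0x13]=0xbd, mem[0x0c]=0x15, mem[0x04]=0x69, mem[0x12]=0x69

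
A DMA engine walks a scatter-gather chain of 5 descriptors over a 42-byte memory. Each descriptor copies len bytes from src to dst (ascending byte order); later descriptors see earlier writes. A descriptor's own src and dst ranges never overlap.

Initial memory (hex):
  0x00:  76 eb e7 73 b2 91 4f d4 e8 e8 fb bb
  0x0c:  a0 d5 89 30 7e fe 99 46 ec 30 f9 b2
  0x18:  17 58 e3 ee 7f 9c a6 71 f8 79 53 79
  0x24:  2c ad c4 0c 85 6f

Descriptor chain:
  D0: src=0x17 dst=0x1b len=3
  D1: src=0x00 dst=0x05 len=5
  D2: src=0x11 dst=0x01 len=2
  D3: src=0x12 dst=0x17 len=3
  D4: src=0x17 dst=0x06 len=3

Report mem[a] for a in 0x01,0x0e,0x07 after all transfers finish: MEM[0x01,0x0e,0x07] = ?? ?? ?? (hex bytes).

D0: mem[0x1b..0x1d] <- [b2 17 58]
D1: mem[0x05..0x09] <- [76 eb e7 73 b2]
D2: mem[0x01..0x02] <- [fe 99]
D3: mem[0x17..0x19] <- [99 46 ec]
D4: mem[0x06..0x08] <- [99 46 ec]
query mem[0x01]=0xfe, mem[0x0e]=0x89, mem[0x07]=0x46

MEM[0x01,0x0e,0x07] = fe 89 46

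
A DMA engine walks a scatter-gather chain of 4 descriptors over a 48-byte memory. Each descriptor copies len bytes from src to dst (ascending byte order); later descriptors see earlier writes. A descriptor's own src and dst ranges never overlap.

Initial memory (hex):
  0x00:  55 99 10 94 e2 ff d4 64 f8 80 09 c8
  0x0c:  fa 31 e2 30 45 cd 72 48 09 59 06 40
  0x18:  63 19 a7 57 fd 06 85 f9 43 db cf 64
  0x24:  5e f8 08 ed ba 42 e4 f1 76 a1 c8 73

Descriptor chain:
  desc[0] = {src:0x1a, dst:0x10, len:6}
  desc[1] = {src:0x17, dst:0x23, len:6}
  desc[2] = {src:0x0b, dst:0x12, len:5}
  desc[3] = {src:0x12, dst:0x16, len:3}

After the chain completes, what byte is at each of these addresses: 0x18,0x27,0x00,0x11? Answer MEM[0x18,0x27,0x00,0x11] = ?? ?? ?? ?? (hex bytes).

MEM[0x18,0x27,0x00,0x11] = 31 57 55 57

  after D0: wrote 6B at 0x10 = a757fd0685f9
  after D1: wrote 6B at 0x23 = 406319a757fd
  after D2: wrote 5B at 0x12 = c8fa31e230
  after D3: wrote 3B at 0x16 = c8fa31
query mem[0x18]=0x31, mem[0x27]=0x57, mem[0x00]=0x55, mem[0x11]=0x57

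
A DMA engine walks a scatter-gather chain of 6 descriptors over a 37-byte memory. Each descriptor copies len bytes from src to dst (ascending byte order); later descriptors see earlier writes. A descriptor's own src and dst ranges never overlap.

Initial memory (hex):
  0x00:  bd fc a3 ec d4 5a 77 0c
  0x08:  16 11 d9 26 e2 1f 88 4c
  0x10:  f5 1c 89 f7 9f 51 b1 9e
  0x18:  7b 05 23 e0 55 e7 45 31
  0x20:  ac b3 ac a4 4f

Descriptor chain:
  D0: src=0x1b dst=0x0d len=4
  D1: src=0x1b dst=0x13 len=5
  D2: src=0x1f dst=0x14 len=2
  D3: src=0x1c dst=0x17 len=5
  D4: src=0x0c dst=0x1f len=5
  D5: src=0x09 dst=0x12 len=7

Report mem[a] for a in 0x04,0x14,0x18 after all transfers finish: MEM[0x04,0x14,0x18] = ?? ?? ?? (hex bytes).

D0: mem[0x0d..0x10] <- [e0 55 e7 45]
D1: mem[0x13..0x17] <- [e0 55 e7 45 31]
D2: mem[0x14..0x15] <- [31 ac]
D3: mem[0x17..0x1b] <- [55 e7 45 31 ac]
D4: mem[0x1f..0x23] <- [e2 e0 55 e7 45]
D5: mem[0x12..0x18] <- [11 d9 26 e2 e0 55 e7]
query mem[0x04]=0xd4, mem[0x14]=0x26, mem[0x18]=0xe7

MEM[0x04,0x14,0x18] = d4 26 e7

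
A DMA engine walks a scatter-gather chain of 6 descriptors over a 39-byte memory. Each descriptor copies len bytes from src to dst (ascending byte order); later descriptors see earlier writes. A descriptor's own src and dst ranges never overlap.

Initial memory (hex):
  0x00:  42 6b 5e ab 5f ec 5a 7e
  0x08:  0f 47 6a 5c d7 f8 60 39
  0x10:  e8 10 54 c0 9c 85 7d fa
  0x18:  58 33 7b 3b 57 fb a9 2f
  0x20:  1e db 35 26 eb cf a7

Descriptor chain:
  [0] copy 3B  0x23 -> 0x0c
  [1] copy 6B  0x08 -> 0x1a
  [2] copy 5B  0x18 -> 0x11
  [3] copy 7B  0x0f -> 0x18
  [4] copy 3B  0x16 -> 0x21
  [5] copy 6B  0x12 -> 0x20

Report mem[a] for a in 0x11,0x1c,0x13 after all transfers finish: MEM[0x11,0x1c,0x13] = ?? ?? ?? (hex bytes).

MEM[0x11,0x1c,0x13] = 58 0f 0f

#0 dst[0x0c+3] := {0x26,0xeb,0xcf}
#1 dst[0x1a+6] := {0x0f,0x47,0x6a,0x5c,0x26,0xeb}
#2 dst[0x11+5] := {0x58,0x33,0x0f,0x47,0x6a}
#3 dst[0x18+7] := {0x39,0xe8,0x58,0x33,0x0f,0x47,0x6a}
#4 dst[0x21+3] := {0x7d,0xfa,0x39}
#5 dst[0x20+6] := {0x33,0x0f,0x47,0x6a,0x7d,0xfa}
query mem[0x11]=0x58, mem[0x1c]=0x0f, mem[0x13]=0x0f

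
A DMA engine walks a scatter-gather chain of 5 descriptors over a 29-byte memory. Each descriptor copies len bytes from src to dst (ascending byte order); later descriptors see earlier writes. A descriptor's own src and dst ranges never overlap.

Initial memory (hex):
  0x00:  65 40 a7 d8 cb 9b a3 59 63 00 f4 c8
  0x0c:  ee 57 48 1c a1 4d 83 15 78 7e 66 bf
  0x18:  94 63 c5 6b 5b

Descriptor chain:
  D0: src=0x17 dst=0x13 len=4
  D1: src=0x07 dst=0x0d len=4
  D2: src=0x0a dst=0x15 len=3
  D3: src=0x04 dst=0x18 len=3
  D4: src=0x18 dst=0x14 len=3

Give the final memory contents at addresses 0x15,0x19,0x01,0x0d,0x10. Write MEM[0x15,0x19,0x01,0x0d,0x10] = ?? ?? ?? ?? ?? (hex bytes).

D0: mem[0x13..0x16] <- [bf 94 63 c5]
D1: mem[0x0d..0x10] <- [59 63 00 f4]
D2: mem[0x15..0x17] <- [f4 c8 ee]
D3: mem[0x18..0x1a] <- [cb 9b a3]
D4: mem[0x14..0x16] <- [cb 9b a3]
query mem[0x15]=0x9b, mem[0x19]=0x9b, mem[0x01]=0x40, mem[0x0d]=0x59, mem[0x10]=0xf4

MEM[0x15,0x19,0x01,0x0d,0x10] = 9b 9b 40 59 f4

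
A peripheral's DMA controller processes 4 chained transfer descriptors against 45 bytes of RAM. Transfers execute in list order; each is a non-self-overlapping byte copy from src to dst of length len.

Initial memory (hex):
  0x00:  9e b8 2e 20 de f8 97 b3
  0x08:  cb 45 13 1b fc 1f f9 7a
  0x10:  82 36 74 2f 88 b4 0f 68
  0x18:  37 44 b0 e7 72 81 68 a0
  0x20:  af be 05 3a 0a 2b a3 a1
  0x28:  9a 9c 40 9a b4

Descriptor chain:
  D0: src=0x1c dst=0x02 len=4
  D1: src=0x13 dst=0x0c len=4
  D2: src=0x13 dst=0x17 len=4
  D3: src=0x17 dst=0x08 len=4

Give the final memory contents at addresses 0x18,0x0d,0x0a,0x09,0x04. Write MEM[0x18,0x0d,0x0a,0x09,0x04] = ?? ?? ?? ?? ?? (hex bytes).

D0: mem[0x02..0x05] <- [72 81 68 a0]
D1: mem[0x0c..0x0f] <- [2f 88 b4 0f]
D2: mem[0x17..0x1a] <- [2f 88 b4 0f]
D3: mem[0x08..0x0b] <- [2f 88 b4 0f]
query mem[0x18]=0x88, mem[0x0d]=0x88, mem[0x0a]=0xb4, mem[0x09]=0x88, mem[0x04]=0x68

MEM[0x18,0x0d,0x0a,0x09,0x04] = 88 88 b4 88 68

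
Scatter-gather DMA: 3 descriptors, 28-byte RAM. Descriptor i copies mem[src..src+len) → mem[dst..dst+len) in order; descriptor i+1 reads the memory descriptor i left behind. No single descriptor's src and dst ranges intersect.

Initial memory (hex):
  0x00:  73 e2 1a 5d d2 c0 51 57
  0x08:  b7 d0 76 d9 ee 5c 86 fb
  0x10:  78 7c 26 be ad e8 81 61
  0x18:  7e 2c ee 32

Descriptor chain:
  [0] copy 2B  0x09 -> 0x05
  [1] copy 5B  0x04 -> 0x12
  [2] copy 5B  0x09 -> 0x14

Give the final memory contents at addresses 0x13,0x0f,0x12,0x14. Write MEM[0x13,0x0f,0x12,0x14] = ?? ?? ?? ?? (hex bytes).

MEM[0x13,0x0f,0x12,0x14] = d0 fb d2 d0

#0 dst[0x05+2] := {0xd0,0x76}
#1 dst[0x12+5] := {0xd2,0xd0,0x76,0x57,0xb7}
#2 dst[0x14+5] := {0xd0,0x76,0xd9,0xee,0x5c}
query mem[0x13]=0xd0, mem[0x0f]=0xfb, mem[0x12]=0xd2, mem[0x14]=0xd0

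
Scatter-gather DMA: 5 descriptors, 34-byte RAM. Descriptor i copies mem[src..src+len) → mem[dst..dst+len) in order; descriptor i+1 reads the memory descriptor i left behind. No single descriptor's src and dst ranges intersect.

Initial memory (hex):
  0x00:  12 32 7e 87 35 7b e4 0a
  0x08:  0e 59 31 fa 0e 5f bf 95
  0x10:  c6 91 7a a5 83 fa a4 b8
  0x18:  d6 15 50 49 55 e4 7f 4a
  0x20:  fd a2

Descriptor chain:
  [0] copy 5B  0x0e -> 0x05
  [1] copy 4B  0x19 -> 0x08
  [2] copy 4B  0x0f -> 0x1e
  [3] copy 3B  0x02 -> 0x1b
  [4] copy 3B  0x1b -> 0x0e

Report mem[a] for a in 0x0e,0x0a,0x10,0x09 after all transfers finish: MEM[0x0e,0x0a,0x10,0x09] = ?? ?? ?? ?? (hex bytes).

MEM[0x0e,0x0a,0x10,0x09] = 7e 49 35 50

  after D0: wrote 5B at 0x05 = bf95c6917a
  after D1: wrote 4B at 0x08 = 15504955
  after D2: wrote 4B at 0x1e = 95c6917a
  after D3: wrote 3B at 0x1b = 7e8735
  after D4: wrote 3B at 0x0e = 7e8735
query mem[0x0e]=0x7e, mem[0x0a]=0x49, mem[0x10]=0x35, mem[0x09]=0x50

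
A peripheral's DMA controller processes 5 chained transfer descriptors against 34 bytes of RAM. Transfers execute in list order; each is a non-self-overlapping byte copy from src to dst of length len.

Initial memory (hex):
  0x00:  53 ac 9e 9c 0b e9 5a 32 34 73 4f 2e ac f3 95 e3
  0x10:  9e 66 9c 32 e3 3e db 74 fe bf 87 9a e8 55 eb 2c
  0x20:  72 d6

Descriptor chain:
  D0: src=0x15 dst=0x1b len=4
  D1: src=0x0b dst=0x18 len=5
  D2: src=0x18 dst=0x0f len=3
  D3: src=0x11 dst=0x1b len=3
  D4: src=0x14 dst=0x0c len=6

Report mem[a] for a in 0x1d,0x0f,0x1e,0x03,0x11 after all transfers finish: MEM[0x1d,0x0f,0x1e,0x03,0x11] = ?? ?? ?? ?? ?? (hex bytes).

MEM[0x1d,0x0f,0x1e,0x03,0x11] = 32 74 fe 9c ac

  after D0: wrote 4B at 0x1b = 3edb74fe
  after D1: wrote 5B at 0x18 = 2eacf395e3
  after D2: wrote 3B at 0x0f = 2eacf3
  after D3: wrote 3B at 0x1b = f39c32
  after D4: wrote 6B at 0x0c = e33edb742eac
query mem[0x1d]=0x32, mem[0x0f]=0x74, mem[0x1e]=0xfe, mem[0x03]=0x9c, mem[0x11]=0xac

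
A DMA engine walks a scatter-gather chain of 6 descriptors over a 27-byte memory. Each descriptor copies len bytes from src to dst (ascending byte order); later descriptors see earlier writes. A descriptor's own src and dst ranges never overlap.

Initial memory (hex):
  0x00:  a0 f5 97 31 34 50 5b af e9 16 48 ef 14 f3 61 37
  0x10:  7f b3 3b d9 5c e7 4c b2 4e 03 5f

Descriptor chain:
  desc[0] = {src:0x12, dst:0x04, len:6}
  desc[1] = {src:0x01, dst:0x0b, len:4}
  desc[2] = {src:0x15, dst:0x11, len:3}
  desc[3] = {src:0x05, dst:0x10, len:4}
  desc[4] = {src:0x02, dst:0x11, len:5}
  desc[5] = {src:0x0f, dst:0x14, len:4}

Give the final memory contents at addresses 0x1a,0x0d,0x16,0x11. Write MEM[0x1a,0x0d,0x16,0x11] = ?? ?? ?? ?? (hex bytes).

MEM[0x1a,0x0d,0x16,0x11] = 5f 31 97 97

#0 dst[0x04+6] := {0x3b,0xd9,0x5c,0xe7,0x4c,0xb2}
#1 dst[0x0b+4] := {0xf5,0x97,0x31,0x3b}
#2 dst[0x11+3] := {0xe7,0x4c,0xb2}
#3 dst[0x10+4] := {0xd9,0x5c,0xe7,0x4c}
#4 dst[0x11+5] := {0x97,0x31,0x3b,0xd9,0x5c}
#5 dst[0x14+4] := {0x37,0xd9,0x97,0x31}
query mem[0x1a]=0x5f, mem[0x0d]=0x31, mem[0x16]=0x97, mem[0x11]=0x97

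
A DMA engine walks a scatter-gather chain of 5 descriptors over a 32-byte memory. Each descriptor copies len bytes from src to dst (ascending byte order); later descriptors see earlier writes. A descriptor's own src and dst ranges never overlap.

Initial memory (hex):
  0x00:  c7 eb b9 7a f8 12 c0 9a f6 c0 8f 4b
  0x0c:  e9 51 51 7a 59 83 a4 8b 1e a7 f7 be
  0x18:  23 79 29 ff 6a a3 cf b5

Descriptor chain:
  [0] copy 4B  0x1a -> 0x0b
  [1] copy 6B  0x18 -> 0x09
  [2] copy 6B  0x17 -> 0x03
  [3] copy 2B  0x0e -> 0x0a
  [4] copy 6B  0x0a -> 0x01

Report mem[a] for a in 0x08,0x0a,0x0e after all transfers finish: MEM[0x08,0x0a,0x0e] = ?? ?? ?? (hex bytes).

D0: mem[0x0b..0x0e] <- [29 ff 6a a3]
D1: mem[0x09..0x0e] <- [23 79 29 ff 6a a3]
D2: mem[0x03..0x08] <- [be 23 79 29 ff 6a]
D3: mem[0x0a..0x0b] <- [a3 7a]
D4: mem[0x01..0x06] <- [a3 7a ff 6a a3 7a]
query mem[0x08]=0x6a, mem[0x0a]=0xa3, mem[0x0e]=0xa3

MEM[0x08,0x0a,0x0e] = 6a a3 a3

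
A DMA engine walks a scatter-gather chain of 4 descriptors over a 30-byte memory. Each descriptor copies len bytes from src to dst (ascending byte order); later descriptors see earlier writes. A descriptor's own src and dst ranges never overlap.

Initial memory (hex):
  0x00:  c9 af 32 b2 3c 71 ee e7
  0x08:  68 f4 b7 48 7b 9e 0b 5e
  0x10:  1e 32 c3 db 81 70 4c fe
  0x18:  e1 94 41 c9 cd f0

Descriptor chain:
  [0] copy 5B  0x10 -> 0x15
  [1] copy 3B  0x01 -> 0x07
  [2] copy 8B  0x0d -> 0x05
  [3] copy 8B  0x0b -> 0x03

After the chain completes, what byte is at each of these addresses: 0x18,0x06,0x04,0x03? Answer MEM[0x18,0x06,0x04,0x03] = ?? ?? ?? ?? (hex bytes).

D0: mem[0x15..0x19] <- [1e 32 c3 db 81]
D1: mem[0x07..0x09] <- [af 32 b2]
D2: mem[0x05..0x0c] <- [9e 0b 5e 1e 32 c3 db 81]
D3: mem[0x03..0x0a] <- [db 81 9e 0b 5e 1e 32 c3]
query mem[0x18]=0xdb, mem[0x06]=0x0b, mem[0x04]=0x81, mem[0x03]=0xdb

MEM[0x18,0x06,0x04,0x03] = db 0b 81 db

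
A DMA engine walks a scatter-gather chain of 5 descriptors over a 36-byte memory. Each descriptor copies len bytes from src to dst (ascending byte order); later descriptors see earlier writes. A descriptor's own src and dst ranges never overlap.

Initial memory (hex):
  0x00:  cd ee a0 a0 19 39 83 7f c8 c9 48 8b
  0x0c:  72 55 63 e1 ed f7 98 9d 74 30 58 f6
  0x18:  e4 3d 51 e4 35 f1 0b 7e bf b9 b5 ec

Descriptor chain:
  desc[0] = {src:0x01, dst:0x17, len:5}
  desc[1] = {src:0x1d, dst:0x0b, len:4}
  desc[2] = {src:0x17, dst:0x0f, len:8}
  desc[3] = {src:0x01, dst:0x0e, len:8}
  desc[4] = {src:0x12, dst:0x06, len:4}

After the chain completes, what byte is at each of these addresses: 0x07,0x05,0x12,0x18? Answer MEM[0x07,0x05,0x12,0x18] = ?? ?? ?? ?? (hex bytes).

MEM[0x07,0x05,0x12,0x18] = 83 39 39 a0

[0] 0x01->0x17 len=5 : ee a0 a0 19 39
[1] 0x1d->0x0b len=4 : f1 0b 7e bf
[2] 0x17->0x0f len=8 : ee a0 a0 19 39 35 f1 0b
[3] 0x01->0x0e len=8 : ee a0 a0 19 39 83 7f c8
[4] 0x12->0x06 len=4 : 39 83 7f c8
query mem[0x07]=0x83, mem[0x05]=0x39, mem[0x12]=0x39, mem[0x18]=0xa0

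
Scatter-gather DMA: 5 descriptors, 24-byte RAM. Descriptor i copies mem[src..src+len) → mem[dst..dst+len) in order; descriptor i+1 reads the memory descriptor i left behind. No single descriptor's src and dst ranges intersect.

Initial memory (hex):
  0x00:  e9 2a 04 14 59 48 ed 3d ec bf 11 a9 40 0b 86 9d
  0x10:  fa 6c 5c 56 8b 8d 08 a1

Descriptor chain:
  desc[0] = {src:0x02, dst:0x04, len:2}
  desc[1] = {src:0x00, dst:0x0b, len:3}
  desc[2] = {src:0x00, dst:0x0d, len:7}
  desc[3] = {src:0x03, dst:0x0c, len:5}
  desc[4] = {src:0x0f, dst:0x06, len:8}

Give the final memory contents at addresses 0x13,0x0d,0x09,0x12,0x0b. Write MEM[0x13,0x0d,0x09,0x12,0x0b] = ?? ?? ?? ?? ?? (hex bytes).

MEM[0x13,0x0d,0x09,0x12,0x0b] = ed 08 14 14 8b

D0: mem[0x04..0x05] <- [04 14]
D1: mem[0x0b..0x0d] <- [e9 2a 04]
D2: mem[0x0d..0x13] <- [e9 2a 04 14 04 14 ed]
D3: mem[0x0c..0x10] <- [14 04 14 ed 3d]
D4: mem[0x06..0x0d] <- [ed 3d 04 14 ed 8b 8d 08]
query mem[0x13]=0xed, mem[0x0d]=0x08, mem[0x09]=0x14, mem[0x12]=0x14, mem[0x0b]=0x8b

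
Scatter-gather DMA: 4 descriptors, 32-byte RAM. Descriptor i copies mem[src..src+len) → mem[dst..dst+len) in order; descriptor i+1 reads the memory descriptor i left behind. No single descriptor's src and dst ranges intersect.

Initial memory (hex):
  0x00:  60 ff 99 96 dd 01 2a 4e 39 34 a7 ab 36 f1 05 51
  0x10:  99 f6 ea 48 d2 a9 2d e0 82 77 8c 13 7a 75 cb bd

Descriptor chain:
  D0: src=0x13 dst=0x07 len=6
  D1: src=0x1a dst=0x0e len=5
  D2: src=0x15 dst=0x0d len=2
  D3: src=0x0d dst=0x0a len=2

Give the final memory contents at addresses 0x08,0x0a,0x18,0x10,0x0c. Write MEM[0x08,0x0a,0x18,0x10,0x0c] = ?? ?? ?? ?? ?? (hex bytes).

MEM[0x08,0x0a,0x18,0x10,0x0c] = d2 a9 82 7a 82

D0: mem[0x07..0x0c] <- [48 d2 a9 2d e0 82]
D1: mem[0x0e..0x12] <- [8c 13 7a 75 cb]
D2: mem[0x0d..0x0e] <- [a9 2d]
D3: mem[0x0a..0x0b] <- [a9 2d]
query mem[0x08]=0xd2, mem[0x0a]=0xa9, mem[0x18]=0x82, mem[0x10]=0x7a, mem[0x0c]=0x82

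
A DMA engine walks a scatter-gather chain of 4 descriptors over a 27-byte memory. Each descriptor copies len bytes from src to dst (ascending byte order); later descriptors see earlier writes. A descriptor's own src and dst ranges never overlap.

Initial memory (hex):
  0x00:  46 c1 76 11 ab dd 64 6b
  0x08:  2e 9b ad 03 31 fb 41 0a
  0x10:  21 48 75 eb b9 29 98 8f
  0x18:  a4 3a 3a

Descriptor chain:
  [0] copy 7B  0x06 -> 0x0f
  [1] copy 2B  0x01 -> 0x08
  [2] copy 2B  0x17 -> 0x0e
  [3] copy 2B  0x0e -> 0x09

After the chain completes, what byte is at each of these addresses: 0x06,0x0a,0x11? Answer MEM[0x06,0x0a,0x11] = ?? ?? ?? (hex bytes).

MEM[0x06,0x0a,0x11] = 64 a4 2e

D0: mem[0x0f..0x15] <- [64 6b 2e 9b ad 03 31]
D1: mem[0x08..0x09] <- [c1 76]
D2: mem[0x0e..0x0f] <- [8f a4]
D3: mem[0x09..0x0a] <- [8f a4]
query mem[0x06]=0x64, mem[0x0a]=0xa4, mem[0x11]=0x2e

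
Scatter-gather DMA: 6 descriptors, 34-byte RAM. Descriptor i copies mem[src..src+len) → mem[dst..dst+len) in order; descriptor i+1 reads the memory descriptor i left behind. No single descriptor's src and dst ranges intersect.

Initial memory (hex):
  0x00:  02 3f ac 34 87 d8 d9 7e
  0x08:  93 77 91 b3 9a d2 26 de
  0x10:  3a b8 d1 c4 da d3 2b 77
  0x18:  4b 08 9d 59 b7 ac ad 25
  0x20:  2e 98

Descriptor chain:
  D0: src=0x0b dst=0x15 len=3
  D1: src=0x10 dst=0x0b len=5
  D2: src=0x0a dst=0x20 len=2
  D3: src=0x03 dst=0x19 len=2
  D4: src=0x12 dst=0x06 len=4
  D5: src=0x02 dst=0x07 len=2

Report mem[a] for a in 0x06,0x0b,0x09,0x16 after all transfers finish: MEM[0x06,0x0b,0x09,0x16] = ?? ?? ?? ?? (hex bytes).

  after D0: wrote 3B at 0x15 = b39ad2
  after D1: wrote 5B at 0x0b = 3ab8d1c4da
  after D2: wrote 2B at 0x20 = 913a
  after D3: wrote 2B at 0x19 = 3487
  after D4: wrote 4B at 0x06 = d1c4dab3
  after D5: wrote 2B at 0x07 = ac34
query mem[0x06]=0xd1, mem[0x0b]=0x3a, mem[0x09]=0xb3, mem[0x16]=0x9a

MEM[0x06,0x0b,0x09,0x16] = d1 3a b3 9a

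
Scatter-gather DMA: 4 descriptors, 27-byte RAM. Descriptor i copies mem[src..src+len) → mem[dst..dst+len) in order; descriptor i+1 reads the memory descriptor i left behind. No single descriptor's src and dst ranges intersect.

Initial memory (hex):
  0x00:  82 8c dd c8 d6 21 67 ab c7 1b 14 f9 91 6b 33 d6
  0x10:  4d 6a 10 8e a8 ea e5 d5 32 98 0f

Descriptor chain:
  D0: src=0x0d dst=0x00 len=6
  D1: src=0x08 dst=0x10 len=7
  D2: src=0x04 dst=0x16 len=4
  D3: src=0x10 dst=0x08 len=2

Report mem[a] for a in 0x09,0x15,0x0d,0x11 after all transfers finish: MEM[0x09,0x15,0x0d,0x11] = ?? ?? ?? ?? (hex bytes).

MEM[0x09,0x15,0x0d,0x11] = 1b 6b 6b 1b

[0] 0x0d->0x00 len=6 : 6b 33 d6 4d 6a 10
[1] 0x08->0x10 len=7 : c7 1b 14 f9 91 6b 33
[2] 0x04->0x16 len=4 : 6a 10 67 ab
[3] 0x10->0x08 len=2 : c7 1b
query mem[0x09]=0x1b, mem[0x15]=0x6b, mem[0x0d]=0x6b, mem[0x11]=0x1b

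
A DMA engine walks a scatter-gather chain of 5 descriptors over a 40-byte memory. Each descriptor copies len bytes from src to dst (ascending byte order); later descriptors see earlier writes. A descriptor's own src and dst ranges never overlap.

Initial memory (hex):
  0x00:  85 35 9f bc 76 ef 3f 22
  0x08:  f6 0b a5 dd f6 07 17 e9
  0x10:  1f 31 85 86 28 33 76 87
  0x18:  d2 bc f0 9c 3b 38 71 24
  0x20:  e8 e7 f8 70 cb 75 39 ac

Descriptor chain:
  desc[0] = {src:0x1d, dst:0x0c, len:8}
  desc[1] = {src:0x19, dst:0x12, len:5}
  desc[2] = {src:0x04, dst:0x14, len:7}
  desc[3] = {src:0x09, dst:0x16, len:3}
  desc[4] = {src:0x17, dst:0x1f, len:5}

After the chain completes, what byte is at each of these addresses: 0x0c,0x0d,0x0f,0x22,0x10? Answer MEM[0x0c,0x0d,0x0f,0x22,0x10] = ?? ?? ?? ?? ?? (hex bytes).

[0] 0x1d->0x0c len=8 : 38 71 24 e8 e7 f8 70 cb
[1] 0x19->0x12 len=5 : bc f0 9c 3b 38
[2] 0x04->0x14 len=7 : 76 ef 3f 22 f6 0b a5
[3] 0x09->0x16 len=3 : 0b a5 dd
[4] 0x17->0x1f len=5 : a5 dd 0b a5 9c
query mem[0x0c]=0x38, mem[0x0d]=0x71, mem[0x0f]=0xe8, mem[0x22]=0xa5, mem[0x10]=0xe7

MEM[0x0c,0x0d,0x0f,0x22,0x10] = 38 71 e8 a5 e7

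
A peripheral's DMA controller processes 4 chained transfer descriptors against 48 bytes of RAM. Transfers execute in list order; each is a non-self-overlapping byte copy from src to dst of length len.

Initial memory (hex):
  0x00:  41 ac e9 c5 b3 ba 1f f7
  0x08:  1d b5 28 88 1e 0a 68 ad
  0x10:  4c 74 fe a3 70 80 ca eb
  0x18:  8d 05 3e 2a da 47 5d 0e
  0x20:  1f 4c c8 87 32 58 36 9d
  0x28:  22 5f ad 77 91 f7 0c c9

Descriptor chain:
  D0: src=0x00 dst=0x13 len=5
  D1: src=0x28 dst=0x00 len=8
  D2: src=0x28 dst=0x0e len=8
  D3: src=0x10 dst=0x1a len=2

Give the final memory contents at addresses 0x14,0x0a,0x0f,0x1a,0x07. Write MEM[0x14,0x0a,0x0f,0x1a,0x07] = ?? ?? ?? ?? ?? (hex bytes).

[0] 0x00->0x13 len=5 : 41 ac e9 c5 b3
[1] 0x28->0x00 len=8 : 22 5f ad 77 91 f7 0c c9
[2] 0x28->0x0e len=8 : 22 5f ad 77 91 f7 0c c9
[3] 0x10->0x1a len=2 : ad 77
query mem[0x14]=0x0c, mem[0x0a]=0x28, mem[0x0f]=0x5f, mem[0x1a]=0xad, mem[0x07]=0xc9

MEM[0x14,0x0a,0x0f,0x1a,0x07] = 0c 28 5f ad c9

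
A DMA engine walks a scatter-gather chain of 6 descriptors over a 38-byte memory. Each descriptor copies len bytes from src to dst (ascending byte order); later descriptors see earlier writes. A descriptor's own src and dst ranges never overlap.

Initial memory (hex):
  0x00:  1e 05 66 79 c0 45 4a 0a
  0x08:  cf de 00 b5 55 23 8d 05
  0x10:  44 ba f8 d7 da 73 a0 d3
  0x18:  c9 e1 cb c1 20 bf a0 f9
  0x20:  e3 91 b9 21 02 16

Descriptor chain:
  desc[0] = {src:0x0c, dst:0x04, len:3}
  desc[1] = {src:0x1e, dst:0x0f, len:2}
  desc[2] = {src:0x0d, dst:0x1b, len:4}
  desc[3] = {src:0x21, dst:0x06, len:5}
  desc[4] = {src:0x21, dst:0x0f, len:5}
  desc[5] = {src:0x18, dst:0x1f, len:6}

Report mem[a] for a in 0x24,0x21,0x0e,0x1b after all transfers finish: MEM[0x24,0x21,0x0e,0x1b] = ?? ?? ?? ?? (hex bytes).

D0: mem[0x04..0x06] <- [55 23 8d]
D1: mem[0x0f..0x10] <- [a0 f9]
D2: mem[0x1b..0x1e] <- [23 8d a0 f9]
D3: mem[0x06..0x0a] <- [91 b9 21 02 16]
D4: mem[0x0f..0x13] <- [91 b9 21 02 16]
D5: mem[0x1f..0x24] <- [c9 e1 cb 23 8d a0]
query mem[0x24]=0xa0, mem[0x21]=0xcb, mem[0x0e]=0x8d, mem[0x1b]=0x23

MEM[0x24,0x21,0x0e,0x1b] = a0 cb 8d 23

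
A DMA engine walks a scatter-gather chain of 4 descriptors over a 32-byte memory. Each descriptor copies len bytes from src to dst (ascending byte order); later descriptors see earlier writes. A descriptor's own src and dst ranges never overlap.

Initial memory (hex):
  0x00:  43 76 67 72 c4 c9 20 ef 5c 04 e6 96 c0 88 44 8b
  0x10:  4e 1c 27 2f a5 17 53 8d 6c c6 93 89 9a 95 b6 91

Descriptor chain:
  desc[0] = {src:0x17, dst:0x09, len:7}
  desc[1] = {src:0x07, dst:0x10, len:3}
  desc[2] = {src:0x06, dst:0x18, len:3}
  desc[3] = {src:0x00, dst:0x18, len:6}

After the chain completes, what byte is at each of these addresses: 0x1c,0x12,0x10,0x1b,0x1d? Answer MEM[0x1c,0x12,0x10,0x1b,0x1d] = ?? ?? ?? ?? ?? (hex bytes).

MEM[0x1c,0x12,0x10,0x1b,0x1d] = c4 8d ef 72 c9

  after D0: wrote 7B at 0x09 = 8d6cc693899a95
  after D1: wrote 3B at 0x10 = ef5c8d
  after D2: wrote 3B at 0x18 = 20ef5c
  after D3: wrote 6B at 0x18 = 43766772c4c9
query mem[0x1c]=0xc4, mem[0x12]=0x8d, mem[0x10]=0xef, mem[0x1b]=0x72, mem[0x1d]=0xc9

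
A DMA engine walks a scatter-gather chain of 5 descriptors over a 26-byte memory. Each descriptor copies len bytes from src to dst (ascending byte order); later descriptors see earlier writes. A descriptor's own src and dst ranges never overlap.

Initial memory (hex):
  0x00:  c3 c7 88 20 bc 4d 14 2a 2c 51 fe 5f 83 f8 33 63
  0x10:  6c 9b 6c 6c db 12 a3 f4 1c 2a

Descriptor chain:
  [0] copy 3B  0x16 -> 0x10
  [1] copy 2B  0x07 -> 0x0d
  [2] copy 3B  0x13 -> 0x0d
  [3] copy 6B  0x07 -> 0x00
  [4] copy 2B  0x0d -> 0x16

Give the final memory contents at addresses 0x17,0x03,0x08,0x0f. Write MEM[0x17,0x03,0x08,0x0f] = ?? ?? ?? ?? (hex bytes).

#0 dst[0x10+3] := {0xa3,0xf4,0x1c}
#1 dst[0x0d+2] := {0x2a,0x2c}
#2 dst[0x0d+3] := {0x6c,0xdb,0x12}
#3 dst[0x00+6] := {0x2a,0x2c,0x51,0xfe,0x5f,0x83}
#4 dst[0x16+2] := {0x6c,0xdb}
query mem[0x17]=0xdb, mem[0x03]=0xfe, mem[0x08]=0x2c, mem[0x0f]=0x12

MEM[0x17,0x03,0x08,0x0f] = db fe 2c 12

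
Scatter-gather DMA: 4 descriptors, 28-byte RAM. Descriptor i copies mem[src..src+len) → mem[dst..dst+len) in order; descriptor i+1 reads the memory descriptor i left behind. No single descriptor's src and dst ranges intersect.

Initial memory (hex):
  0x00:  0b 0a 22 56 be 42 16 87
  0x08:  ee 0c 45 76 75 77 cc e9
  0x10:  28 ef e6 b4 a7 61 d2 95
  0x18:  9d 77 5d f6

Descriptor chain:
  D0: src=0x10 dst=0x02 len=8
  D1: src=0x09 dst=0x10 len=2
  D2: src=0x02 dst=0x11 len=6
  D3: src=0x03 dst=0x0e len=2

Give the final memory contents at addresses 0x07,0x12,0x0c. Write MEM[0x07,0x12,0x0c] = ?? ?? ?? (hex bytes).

MEM[0x07,0x12,0x0c] = 61 ef 75

D0: mem[0x02..0x09] <- [28 ef e6 b4 a7 61 d2 95]
D1: mem[0x10..0x11] <- [95 45]
D2: mem[0x11..0x16] <- [28 ef e6 b4 a7 61]
D3: mem[0x0e..0x0f] <- [ef e6]
query mem[0x07]=0x61, mem[0x12]=0xef, mem[0x0c]=0x75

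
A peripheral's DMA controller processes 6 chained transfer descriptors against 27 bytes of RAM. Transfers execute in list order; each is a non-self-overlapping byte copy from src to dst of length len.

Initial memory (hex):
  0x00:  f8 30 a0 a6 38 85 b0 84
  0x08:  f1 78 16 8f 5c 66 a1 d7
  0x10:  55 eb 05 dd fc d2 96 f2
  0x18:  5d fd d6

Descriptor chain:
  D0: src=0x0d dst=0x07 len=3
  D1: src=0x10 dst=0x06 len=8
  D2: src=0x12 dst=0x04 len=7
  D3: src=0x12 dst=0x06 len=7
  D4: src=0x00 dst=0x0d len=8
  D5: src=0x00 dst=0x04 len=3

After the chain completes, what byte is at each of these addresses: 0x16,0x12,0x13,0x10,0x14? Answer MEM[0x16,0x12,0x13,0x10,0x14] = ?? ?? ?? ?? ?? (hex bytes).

#0 dst[0x07+3] := {0x66,0xa1,0xd7}
#1 dst[0x06+8] := {0x55,0xeb,0x05,0xdd,0xfc,0xd2,0x96,0xf2}
#2 dst[0x04+7] := {0x05,0xdd,0xfc,0xd2,0x96,0xf2,0x5d}
#3 dst[0x06+7] := {0x05,0xdd,0xfc,0xd2,0x96,0xf2,0x5d}
#4 dst[0x0d+8] := {0xf8,0x30,0xa0,0xa6,0x05,0xdd,0x05,0xdd}
#5 dst[0x04+3] := {0xf8,0x30,0xa0}
query mem[0x16]=0x96, mem[0x12]=0xdd, mem[0x13]=0x05, mem[0x10]=0xa6, mem[0x14]=0xdd

MEM[0x16,0x12,0x13,0x10,0x14] = 96 dd 05 a6 dd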